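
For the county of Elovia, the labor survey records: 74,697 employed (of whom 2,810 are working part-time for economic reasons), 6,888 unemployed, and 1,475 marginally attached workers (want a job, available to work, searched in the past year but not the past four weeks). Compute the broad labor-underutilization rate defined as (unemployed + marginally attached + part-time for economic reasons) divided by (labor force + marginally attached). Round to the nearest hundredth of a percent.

Broad underutilization rate ≈ 13.45%.

Labor force = 74,697 + 6,888 = 81,585.
Numerator = 6,888 + 1,475 + 2,810 = 11,173.
Denominator = 81,585 + 1,475 = 83,060.
Broad rate = 11,173 / 83,060 = 13.45%.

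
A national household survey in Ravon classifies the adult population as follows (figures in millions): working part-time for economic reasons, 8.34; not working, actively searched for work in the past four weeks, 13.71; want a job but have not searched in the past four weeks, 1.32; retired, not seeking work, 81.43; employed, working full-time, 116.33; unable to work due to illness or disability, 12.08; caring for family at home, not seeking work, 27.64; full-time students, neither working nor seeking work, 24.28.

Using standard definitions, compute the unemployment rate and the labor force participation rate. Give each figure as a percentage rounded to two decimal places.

Employed = 8.34 + 116.33 = 124.67 million (anyone who worked, including part-time for economic reasons, counts as employed).
Unemployed = 13.71 million.
Labor force = 124.67 + 13.71 = 138.38 million.
Not in labor force = 1.32 + 81.43 + 12.08 + 27.64 + 24.28 = 146.75 million (those not working and not actively searching are outside the labor force — including those who want a job but have given up searching).
Civilian working-age population = 138.38 + 146.75 = 285.13 million.
Unemployment rate = 13.71 / 138.38 = 9.91%.
Labor force participation rate = 138.38 / 285.13 = 48.53%.

Unemployment rate ≈ 9.91%; labor force participation rate ≈ 48.53%.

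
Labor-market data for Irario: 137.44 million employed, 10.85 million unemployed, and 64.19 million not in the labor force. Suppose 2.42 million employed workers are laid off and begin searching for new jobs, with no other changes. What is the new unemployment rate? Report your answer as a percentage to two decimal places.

New unemployment rate ≈ 8.95%.

Initially, labor force = 137.44 + 10.85 = 148.29 million, so u = 10.85/148.29 = 7.32%.
After the change, employed falls and unemployed rises by 2.42; labor force unchanged → E = 135.02, U = 13.27, labor force = 148.29 million.
New unemployment rate = 13.27 / 148.29 = 8.95%.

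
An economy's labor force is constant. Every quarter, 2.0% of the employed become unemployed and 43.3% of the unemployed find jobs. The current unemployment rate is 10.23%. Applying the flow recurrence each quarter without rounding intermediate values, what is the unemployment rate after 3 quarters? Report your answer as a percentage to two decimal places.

With a fixed labor force, u_{t+1} = u_t + s·(1−u_t) − f·u_t = u_t·(1−s−f) + s.
Here 1−s−f = 0.547 and s = 0.020.
u_1 = 0.102300 × 0.547 + 0.020 = 0.075958.
u_2 = 0.075958 × 0.547 + 0.020 = 0.061549.
u_3 = 0.061549 × 0.547 + 0.020 = 0.053667.

Unemployment rate after three quarters ≈ 5.37%.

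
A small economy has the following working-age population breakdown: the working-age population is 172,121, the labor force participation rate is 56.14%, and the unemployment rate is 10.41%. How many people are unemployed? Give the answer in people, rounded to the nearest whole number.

About 10,059 are unemployed.

Labor force = 0.5614 × 172,121 = 96,629.
Unemployed = 0.1041 × 96,629 ≈ 10,059.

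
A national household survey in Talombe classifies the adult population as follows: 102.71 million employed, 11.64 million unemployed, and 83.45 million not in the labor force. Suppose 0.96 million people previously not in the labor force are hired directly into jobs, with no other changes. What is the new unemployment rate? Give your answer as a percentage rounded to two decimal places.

Initially, labor force = 102.71 + 11.64 = 114.35 million, so u = 11.64/114.35 = 10.18%.
After the change, employed and labor force both rise by 0.96; unemployed unchanged → E = 103.67, U = 11.64, labor force = 115.31 million.
New unemployment rate = 11.64 / 115.31 = 10.09%.

New unemployment rate ≈ 10.09%.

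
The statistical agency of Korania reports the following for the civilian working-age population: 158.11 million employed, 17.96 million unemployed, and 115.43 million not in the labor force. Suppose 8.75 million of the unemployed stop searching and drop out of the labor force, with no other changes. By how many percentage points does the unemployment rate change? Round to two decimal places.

Initially, labor force = 158.11 + 17.96 = 176.07 million, so u = 17.96/176.07 = 10.20%.
After the change, unemployed and labor force both fall by 8.75 → E = 158.11, U = 9.21, labor force = 167.32 million.
New unemployment rate = 9.21 / 167.32 = 5.50%.
Change = 5.50% − 10.20% = −4.70 percentage points.

The unemployment rate changes by −4.70 percentage points.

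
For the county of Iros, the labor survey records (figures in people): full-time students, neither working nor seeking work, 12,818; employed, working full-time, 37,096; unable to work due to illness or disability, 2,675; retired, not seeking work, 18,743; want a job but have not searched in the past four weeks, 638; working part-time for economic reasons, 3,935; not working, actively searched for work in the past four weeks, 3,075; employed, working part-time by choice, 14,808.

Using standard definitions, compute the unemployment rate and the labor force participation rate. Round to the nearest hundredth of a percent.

Unemployment rate ≈ 5.22%; labor force participation rate ≈ 62.82%.

Employed = 37,096 + 3,935 + 14,808 = 55,839 (anyone who worked, including part-time for economic reasons, counts as employed).
Unemployed = 3,075.
Labor force = 55,839 + 3,075 = 58,914.
Not in labor force = 12,818 + 2,675 + 18,743 + 638 = 34,874 (those not working and not actively searching are outside the labor force — including those who want a job but have given up searching).
Civilian working-age population = 58,914 + 34,874 = 93,788.
Unemployment rate = 3,075 / 58,914 = 5.22%.
Labor force participation rate = 58,914 / 93,788 = 62.82%.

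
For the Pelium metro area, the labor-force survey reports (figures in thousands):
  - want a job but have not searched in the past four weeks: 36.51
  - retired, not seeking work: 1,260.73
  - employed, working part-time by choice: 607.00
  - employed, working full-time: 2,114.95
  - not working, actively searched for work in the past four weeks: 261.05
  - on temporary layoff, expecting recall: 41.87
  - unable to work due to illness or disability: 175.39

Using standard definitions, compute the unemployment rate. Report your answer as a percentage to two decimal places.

Unemployment rate ≈ 10.01%.

Employed = 607.00 + 2,114.95 = 2,721.95 thousand.
Unemployed = 261.05 + 41.87 = 302.92 thousand (jobless and actively searching, or on temporary layoff).
Labor force = 2,721.95 + 302.92 = 3,024.87 thousand.
Unemployment rate = 302.92 / 3,024.87 = 10.01%.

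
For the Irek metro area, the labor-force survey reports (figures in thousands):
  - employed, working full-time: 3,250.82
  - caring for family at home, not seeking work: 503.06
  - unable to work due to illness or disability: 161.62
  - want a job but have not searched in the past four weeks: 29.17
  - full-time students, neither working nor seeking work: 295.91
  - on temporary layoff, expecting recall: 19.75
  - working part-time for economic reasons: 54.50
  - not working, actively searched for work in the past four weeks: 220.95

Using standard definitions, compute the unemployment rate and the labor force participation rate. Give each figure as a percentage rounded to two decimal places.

Unemployment rate ≈ 6.79%; labor force participation rate ≈ 78.18%.

Employed = 3,250.82 + 54.50 = 3,305.32 thousand (anyone who worked, including part-time for economic reasons, counts as employed).
Unemployed = 19.75 + 220.95 = 240.70 thousand (jobless and actively searching, or on temporary layoff).
Labor force = 3,305.32 + 240.70 = 3,546.02 thousand.
Not in labor force = 503.06 + 161.62 + 29.17 + 295.91 = 989.76 thousand (those not working and not actively searching are outside the labor force — including those who want a job but have given up searching).
Civilian working-age population = 3,546.02 + 989.76 = 4,535.78 thousand.
Unemployment rate = 240.70 / 3,546.02 = 6.79%.
Labor force participation rate = 3,546.02 / 4,535.78 = 78.18%.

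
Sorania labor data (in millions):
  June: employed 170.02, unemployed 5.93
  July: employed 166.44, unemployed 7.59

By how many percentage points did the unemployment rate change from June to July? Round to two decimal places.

June: labor force = 170.02 + 5.93 = 175.95; u = 5.93/175.95 = 3.37%.
July: labor force = 166.44 + 7.59 = 174.03; u = 7.59/174.03 = 4.36%.
Change = 4.36% − 3.37% = +0.99 pp.

The unemployment rate changed by +0.99 percentage points.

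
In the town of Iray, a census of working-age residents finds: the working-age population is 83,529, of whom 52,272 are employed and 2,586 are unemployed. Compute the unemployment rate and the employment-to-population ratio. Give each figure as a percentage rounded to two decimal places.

Unemployment rate ≈ 4.71%; employment-population ratio ≈ 62.58%.

Labor force = employed + unemployed = 52,272 + 2,586 = 54,858.
Unemployment rate = 2,586 / 54,858 = 4.71%.
Employment-population ratio = 52,272 / 83,529 = 62.58%.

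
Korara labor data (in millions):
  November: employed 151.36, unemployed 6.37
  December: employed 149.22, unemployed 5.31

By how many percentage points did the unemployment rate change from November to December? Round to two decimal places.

The unemployment rate changed by −0.60 percentage points.

November: labor force = 151.36 + 6.37 = 157.73; u = 6.37/157.73 = 4.04%.
December: labor force = 149.22 + 5.31 = 154.53; u = 5.31/154.53 = 3.44%.
Change = 3.44% − 4.04% = −0.60 pp.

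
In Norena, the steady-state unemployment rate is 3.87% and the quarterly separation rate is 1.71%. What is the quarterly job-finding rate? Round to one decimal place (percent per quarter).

Job-finding rate ≈ 42.5% per quarter.

From u* = s/(s+f): f = s·(1−u)/u.
f = 1.71 × (1 − 0.0387) / 0.0387 = 1.6438 / 0.0387 ≈ 42.5% per quarter.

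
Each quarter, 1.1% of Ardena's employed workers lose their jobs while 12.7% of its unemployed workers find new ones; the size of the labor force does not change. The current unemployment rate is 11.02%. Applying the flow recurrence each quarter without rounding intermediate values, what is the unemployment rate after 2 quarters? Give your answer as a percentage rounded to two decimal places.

With a fixed labor force, u_{t+1} = u_t + s·(1−u_t) − f·u_t = u_t·(1−s−f) + s.
Here 1−s−f = 0.862 and s = 0.011.
u_1 = 0.110200 × 0.862 + 0.011 = 0.105992.
u_2 = 0.105992 × 0.862 + 0.011 = 0.102365.

Unemployment rate after two quarters ≈ 10.24%.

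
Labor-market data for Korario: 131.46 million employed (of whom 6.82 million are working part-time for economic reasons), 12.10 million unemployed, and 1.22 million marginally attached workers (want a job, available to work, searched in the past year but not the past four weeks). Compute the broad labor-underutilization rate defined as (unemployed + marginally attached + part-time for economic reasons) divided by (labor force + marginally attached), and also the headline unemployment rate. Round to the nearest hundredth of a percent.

Labor force = 131.46 + 12.10 = 143.56 million.
Numerator = 12.10 + 1.22 + 6.82 = 20.14 million.
Denominator = 143.56 + 1.22 = 144.78 million.
Broad rate = 20.14 / 144.78 = 13.91%.
Headline unemployment rate = 12.10 / 143.56 = 8.43%.

Broad underutilization rate ≈ 13.91%; headline unemployment rate ≈ 8.43%.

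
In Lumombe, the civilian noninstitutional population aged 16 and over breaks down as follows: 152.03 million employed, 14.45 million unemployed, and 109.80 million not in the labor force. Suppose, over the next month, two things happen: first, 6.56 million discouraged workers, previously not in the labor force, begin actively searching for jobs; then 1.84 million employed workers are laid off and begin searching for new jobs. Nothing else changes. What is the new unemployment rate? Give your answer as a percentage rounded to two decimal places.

Initially, labor force = 152.03 + 14.45 = 166.48 million, so u = 14.45/166.48 = 8.68%.
After the first change, unemployed and labor force both rise by 6.56 → E = 152.03, U = 21.01, labor force = 173.04 million.
After the second change, employed falls and unemployed rises by 1.84; labor force unchanged → E = 150.19, U = 22.85, labor force = 173.04 million.
New unemployment rate = 22.85 / 173.04 = 13.21%.

New unemployment rate ≈ 13.21%.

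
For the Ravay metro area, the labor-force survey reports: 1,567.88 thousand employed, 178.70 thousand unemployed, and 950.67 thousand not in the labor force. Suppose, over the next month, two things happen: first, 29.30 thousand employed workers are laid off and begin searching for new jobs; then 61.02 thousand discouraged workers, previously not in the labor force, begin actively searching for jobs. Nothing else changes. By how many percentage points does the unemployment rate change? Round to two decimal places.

The unemployment rate changes by +4.65 percentage points.

Initially, labor force = 1,567.88 + 178.70 = 1,746.58 thousand, so u = 178.70/1,746.58 = 10.23%.
After the first change, employed falls and unemployed rises by 29.30; labor force unchanged → E = 1,538.58, U = 208.00, labor force = 1,746.58 thousand.
After the second change, unemployed and labor force both rise by 61.02 → E = 1,538.58, U = 269.02, labor force = 1,807.60 thousand.
New unemployment rate = 269.02 / 1,807.60 = 14.88%.
Change = 14.88% − 10.23% = +4.65 percentage points.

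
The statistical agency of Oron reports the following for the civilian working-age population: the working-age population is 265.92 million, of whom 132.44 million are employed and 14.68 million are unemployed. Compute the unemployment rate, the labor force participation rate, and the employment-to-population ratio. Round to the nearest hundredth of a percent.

Labor force = employed + unemployed = 132.44 + 14.68 = 147.12 million.
Unemployment rate = 14.68 / 147.12 = 9.98%.
Labor force participation rate = 147.12 / 265.92 = 55.32%.
Employment-population ratio = 132.44 / 265.92 = 49.80%.

Unemployment rate ≈ 9.98%; labor force participation rate ≈ 55.32%; employment-population ratio ≈ 49.80%.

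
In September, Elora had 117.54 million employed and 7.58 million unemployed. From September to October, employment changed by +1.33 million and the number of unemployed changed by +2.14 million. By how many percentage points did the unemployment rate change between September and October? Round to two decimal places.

The unemployment rate changed by +1.50 percentage points.

September: labor force = 117.54 + 7.58 = 125.12; u = 7.58/125.12 = 6.06%.
October: labor force = 118.87 + 9.72 = 128.59; u = 9.72/128.59 = 7.56%.
Change = 7.56% − 6.06% = +1.50 pp.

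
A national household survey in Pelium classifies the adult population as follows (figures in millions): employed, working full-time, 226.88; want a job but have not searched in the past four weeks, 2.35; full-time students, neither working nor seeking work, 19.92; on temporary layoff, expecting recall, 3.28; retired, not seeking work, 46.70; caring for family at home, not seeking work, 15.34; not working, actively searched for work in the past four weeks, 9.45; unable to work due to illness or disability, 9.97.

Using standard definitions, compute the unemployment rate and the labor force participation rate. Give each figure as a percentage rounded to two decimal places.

Employed = 226.88 million.
Unemployed = 3.28 + 9.45 = 12.73 million (jobless and actively searching, or on temporary layoff).
Labor force = 226.88 + 12.73 = 239.61 million.
Not in labor force = 2.35 + 19.92 + 46.70 + 15.34 + 9.97 = 94.28 million (those not working and not actively searching are outside the labor force — including those who want a job but have given up searching).
Civilian working-age population = 239.61 + 94.28 = 333.89 million.
Unemployment rate = 12.73 / 239.61 = 5.31%.
Labor force participation rate = 239.61 / 333.89 = 71.76%.

Unemployment rate ≈ 5.31%; labor force participation rate ≈ 71.76%.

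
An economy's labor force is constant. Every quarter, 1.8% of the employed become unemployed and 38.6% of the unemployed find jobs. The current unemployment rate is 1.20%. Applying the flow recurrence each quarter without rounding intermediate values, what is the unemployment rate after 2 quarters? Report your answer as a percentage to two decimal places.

Unemployment rate after two quarters ≈ 3.30%.

With a fixed labor force, u_{t+1} = u_t + s·(1−u_t) − f·u_t = u_t·(1−s−f) + s.
Here 1−s−f = 0.596 and s = 0.018.
u_1 = 0.012000 × 0.596 + 0.018 = 0.025152.
u_2 = 0.025152 × 0.596 + 0.018 = 0.032991.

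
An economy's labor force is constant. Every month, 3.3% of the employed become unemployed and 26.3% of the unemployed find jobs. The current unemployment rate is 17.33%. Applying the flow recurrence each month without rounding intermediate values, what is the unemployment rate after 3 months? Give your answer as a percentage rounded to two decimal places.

With a fixed labor force, u_{t+1} = u_t + s·(1−u_t) − f·u_t = u_t·(1−s−f) + s.
Here 1−s−f = 0.704 and s = 0.033.
u_1 = 0.173300 × 0.704 + 0.033 = 0.155003.
u_2 = 0.155003 × 0.704 + 0.033 = 0.142122.
u_3 = 0.142122 × 0.704 + 0.033 = 0.133054.

Unemployment rate after three months ≈ 13.31%.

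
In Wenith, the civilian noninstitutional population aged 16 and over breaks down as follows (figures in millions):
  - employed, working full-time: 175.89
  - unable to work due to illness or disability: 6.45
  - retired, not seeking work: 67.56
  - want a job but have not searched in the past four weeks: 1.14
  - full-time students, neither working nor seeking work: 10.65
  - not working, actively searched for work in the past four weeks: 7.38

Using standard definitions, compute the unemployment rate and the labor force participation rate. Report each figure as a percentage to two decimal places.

Employed = 175.89 million.
Unemployed = 7.38 million.
Labor force = 175.89 + 7.38 = 183.27 million.
Not in labor force = 6.45 + 67.56 + 1.14 + 10.65 = 85.80 million (those not working and not actively searching are outside the labor force — including those who want a job but have given up searching).
Civilian working-age population = 183.27 + 85.80 = 269.07 million.
Unemployment rate = 7.38 / 183.27 = 4.03%.
Labor force participation rate = 183.27 / 269.07 = 68.11%.

Unemployment rate ≈ 4.03%; labor force participation rate ≈ 68.11%.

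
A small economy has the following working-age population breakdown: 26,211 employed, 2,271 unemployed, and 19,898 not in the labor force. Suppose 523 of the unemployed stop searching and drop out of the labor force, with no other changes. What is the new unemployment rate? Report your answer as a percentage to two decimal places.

Initially, labor force = 26,211 + 2,271 = 28,482, so u = 2,271/28,482 = 7.97%.
After the change, unemployed and labor force both fall by 523 → E = 26,211, U = 1,748, labor force = 27,959.
New unemployment rate = 1,748 / 27,959 = 6.25%.

New unemployment rate ≈ 6.25%.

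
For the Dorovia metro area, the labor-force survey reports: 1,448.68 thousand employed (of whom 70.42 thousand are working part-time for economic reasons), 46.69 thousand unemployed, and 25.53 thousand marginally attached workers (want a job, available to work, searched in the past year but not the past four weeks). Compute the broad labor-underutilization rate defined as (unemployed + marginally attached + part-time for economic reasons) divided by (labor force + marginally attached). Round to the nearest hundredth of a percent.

Broad underutilization rate ≈ 9.38%.

Labor force = 1,448.68 + 46.69 = 1,495.37 thousand.
Numerator = 46.69 + 25.53 + 70.42 = 142.64 thousand.
Denominator = 1,495.37 + 25.53 = 1,520.90 thousand.
Broad rate = 142.64 / 1,520.90 = 9.38%.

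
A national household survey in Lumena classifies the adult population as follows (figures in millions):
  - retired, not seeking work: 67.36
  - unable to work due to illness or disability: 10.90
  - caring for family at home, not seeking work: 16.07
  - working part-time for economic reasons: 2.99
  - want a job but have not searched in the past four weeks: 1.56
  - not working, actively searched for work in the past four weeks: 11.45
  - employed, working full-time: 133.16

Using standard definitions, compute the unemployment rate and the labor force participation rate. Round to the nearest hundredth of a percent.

Employed = 2.99 + 133.16 = 136.15 million (anyone who worked, including part-time for economic reasons, counts as employed).
Unemployed = 11.45 million.
Labor force = 136.15 + 11.45 = 147.60 million.
Not in labor force = 67.36 + 10.90 + 16.07 + 1.56 = 95.89 million (those not working and not actively searching are outside the labor force — including those who want a job but have given up searching).
Civilian working-age population = 147.60 + 95.89 = 243.49 million.
Unemployment rate = 11.45 / 147.60 = 7.76%.
Labor force participation rate = 147.60 / 243.49 = 60.62%.

Unemployment rate ≈ 7.76%; labor force participation rate ≈ 60.62%.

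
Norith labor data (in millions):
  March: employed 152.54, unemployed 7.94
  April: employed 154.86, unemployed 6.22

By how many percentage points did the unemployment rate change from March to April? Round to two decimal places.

The unemployment rate changed by −1.09 percentage points.

March: labor force = 152.54 + 7.94 = 160.48; u = 7.94/160.48 = 4.95%.
April: labor force = 154.86 + 6.22 = 161.08; u = 6.22/161.08 = 3.86%.
Change = 3.86% − 4.95% = −1.09 pp.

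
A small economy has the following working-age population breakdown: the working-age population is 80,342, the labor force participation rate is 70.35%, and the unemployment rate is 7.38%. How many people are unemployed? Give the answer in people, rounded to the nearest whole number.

About 4,171 are unemployed.

Labor force = 0.7035 × 80,342 = 56,521.
Unemployed = 0.0738 × 56,521 ≈ 4,171.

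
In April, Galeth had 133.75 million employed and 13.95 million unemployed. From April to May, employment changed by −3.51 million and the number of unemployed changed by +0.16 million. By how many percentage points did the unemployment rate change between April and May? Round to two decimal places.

The unemployment rate changed by +0.33 percentage points.

April: labor force = 133.75 + 13.95 = 147.70; u = 13.95/147.70 = 9.44%.
May: labor force = 130.24 + 14.11 = 144.35; u = 14.11/144.35 = 9.77%.
Change = 9.77% − 9.44% = +0.33 pp.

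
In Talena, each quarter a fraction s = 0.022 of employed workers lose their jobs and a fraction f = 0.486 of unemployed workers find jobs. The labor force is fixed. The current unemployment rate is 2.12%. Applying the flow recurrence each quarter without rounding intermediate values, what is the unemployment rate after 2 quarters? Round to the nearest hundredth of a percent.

Unemployment rate after two quarters ≈ 3.80%.

With a fixed labor force, u_{t+1} = u_t + s·(1−u_t) − f·u_t = u_t·(1−s−f) + s.
Here 1−s−f = 0.492 and s = 0.022.
u_1 = 0.021200 × 0.492 + 0.022 = 0.032430.
u_2 = 0.032430 × 0.492 + 0.022 = 0.037956.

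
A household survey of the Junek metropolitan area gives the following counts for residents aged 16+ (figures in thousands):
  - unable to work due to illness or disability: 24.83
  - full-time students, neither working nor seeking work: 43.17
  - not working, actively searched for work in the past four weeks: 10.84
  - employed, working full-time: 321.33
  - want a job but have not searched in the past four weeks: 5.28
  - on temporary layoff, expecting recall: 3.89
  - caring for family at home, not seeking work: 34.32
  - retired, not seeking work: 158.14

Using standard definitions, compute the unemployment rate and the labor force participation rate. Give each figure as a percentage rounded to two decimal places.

Employed = 321.33 thousand.
Unemployed = 10.84 + 3.89 = 14.73 thousand (jobless and actively searching, or on temporary layoff).
Labor force = 321.33 + 14.73 = 336.06 thousand.
Not in labor force = 24.83 + 43.17 + 5.28 + 34.32 + 158.14 = 265.74 thousand (those not working and not actively searching are outside the labor force — including those who want a job but have given up searching).
Civilian working-age population = 336.06 + 265.74 = 601.80 thousand.
Unemployment rate = 14.73 / 336.06 = 4.38%.
Labor force participation rate = 336.06 / 601.80 = 55.84%.

Unemployment rate ≈ 4.38%; labor force participation rate ≈ 55.84%.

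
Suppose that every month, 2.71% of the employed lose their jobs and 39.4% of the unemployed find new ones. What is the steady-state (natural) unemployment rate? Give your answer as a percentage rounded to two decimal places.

At steady state the flows balance: s·E = f·U, so U/(E+U) = s/(s+f).
u* = 2.71 / (2.71 + 39.4) = 2.71 / 42.11 = 6.44%.

Steady-state unemployment rate ≈ 6.44%.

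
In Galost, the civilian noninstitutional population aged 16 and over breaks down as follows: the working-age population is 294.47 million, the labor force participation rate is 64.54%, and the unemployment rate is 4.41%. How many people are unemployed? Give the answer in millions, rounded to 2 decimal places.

About 8.38 million are unemployed.

Labor force = 0.6454 × 294.47 = 190.05 million.
Unemployed = 0.0441 × 190.05 ≈ 8.38 million.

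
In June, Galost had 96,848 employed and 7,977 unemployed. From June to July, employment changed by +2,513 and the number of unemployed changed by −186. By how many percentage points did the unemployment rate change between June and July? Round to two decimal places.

The unemployment rate changed by −0.34 percentage points.

June: labor force = 96,848 + 7,977 = 104,825; u = 7,977/104,825 = 7.61%.
July: labor force = 99,361 + 7,791 = 107,152; u = 7,791/107,152 = 7.27%.
Change = 7.27% − 7.61% = −0.34 pp.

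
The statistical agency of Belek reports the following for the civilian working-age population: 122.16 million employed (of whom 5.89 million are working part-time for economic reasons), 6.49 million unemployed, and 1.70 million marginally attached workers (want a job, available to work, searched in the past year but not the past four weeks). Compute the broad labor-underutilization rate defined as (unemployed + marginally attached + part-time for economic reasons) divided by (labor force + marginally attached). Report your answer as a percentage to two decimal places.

Labor force = 122.16 + 6.49 = 128.65 million.
Numerator = 6.49 + 1.70 + 5.89 = 14.08 million.
Denominator = 128.65 + 1.70 = 130.35 million.
Broad rate = 14.08 / 130.35 = 10.80%.

Broad underutilization rate ≈ 10.80%.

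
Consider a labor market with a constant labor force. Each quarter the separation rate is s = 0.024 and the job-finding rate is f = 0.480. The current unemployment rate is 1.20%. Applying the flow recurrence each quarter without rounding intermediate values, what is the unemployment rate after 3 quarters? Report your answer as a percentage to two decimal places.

With a fixed labor force, u_{t+1} = u_t + s·(1−u_t) − f·u_t = u_t·(1−s−f) + s.
Here 1−s−f = 0.496 and s = 0.024.
u_1 = 0.012000 × 0.496 + 0.024 = 0.029952.
u_2 = 0.029952 × 0.496 + 0.024 = 0.038856.
u_3 = 0.038856 × 0.496 + 0.024 = 0.043273.

Unemployment rate after three quarters ≈ 4.33%.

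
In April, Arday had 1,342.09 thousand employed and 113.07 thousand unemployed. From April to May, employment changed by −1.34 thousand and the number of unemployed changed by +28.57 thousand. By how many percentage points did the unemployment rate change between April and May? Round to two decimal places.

April: labor force = 1,342.09 + 113.07 = 1,455.16; u = 113.07/1,455.16 = 7.77%.
May: labor force = 1,340.75 + 141.64 = 1,482.39; u = 141.64/1,482.39 = 9.55%.
Change = 9.55% − 7.77% = +1.78 pp.

The unemployment rate changed by +1.78 percentage points.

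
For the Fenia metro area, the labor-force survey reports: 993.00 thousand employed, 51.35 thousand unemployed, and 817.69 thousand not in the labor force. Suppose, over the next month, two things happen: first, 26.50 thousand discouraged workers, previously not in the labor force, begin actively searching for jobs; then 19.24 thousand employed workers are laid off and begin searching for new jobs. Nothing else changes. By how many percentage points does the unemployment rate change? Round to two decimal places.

The unemployment rate changes by +4.15 percentage points.

Initially, labor force = 993.00 + 51.35 = 1,044.35 thousand, so u = 51.35/1,044.35 = 4.92%.
After the first change, unemployed and labor force both rise by 26.50 → E = 993.00, U = 77.85, labor force = 1,070.85 thousand.
After the second change, employed falls and unemployed rises by 19.24; labor force unchanged → E = 973.76, U = 97.09, labor force = 1,070.85 thousand.
New unemployment rate = 97.09 / 1,070.85 = 9.07%.
Change = 9.07% − 4.92% = +4.15 percentage points.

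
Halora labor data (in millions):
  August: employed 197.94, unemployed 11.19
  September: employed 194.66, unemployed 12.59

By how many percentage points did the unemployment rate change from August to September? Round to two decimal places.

August: labor force = 197.94 + 11.19 = 209.13; u = 11.19/209.13 = 5.35%.
September: labor force = 194.66 + 12.59 = 207.25; u = 12.59/207.25 = 6.07%.
Change = 6.07% − 5.35% = +0.72 pp.

The unemployment rate changed by +0.72 percentage points.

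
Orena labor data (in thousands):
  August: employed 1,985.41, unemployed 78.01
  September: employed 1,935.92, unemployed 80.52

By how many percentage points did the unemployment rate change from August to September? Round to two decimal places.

August: labor force = 1,985.41 + 78.01 = 2,063.42; u = 78.01/2,063.42 = 3.78%.
September: labor force = 1,935.92 + 80.52 = 2,016.44; u = 80.52/2,016.44 = 3.99%.
Change = 3.99% − 3.78% = +0.21 pp.

The unemployment rate changed by +0.21 percentage points.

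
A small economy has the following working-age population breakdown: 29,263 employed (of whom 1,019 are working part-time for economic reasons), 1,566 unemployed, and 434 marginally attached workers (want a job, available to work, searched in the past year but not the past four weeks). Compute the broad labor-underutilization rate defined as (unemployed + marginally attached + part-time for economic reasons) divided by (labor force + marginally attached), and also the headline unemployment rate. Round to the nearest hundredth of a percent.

Broad underutilization rate ≈ 9.66%; headline unemployment rate ≈ 5.08%.

Labor force = 29,263 + 1,566 = 30,829.
Numerator = 1,566 + 434 + 1,019 = 3,019.
Denominator = 30,829 + 434 = 31,263.
Broad rate = 3,019 / 31,263 = 9.66%.
Headline unemployment rate = 1,566 / 30,829 = 5.08%.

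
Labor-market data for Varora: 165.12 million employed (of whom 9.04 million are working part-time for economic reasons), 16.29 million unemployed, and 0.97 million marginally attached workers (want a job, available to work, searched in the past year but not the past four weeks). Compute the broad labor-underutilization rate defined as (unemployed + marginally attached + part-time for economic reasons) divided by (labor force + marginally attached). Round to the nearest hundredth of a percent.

Labor force = 165.12 + 16.29 = 181.41 million.
Numerator = 16.29 + 0.97 + 9.04 = 26.30 million.
Denominator = 181.41 + 0.97 = 182.38 million.
Broad rate = 26.30 / 182.38 = 14.42%.

Broad underutilization rate ≈ 14.42%.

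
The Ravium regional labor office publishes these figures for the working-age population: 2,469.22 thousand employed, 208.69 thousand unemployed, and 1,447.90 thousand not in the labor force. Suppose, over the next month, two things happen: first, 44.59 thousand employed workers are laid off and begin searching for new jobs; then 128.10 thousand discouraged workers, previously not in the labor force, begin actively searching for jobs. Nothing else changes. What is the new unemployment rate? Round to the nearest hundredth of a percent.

Initially, labor force = 2,469.22 + 208.69 = 2,677.91 thousand, so u = 208.69/2,677.91 = 7.79%.
After the first change, employed falls and unemployed rises by 44.59; labor force unchanged → E = 2,424.63, U = 253.28, labor force = 2,677.91 thousand.
After the second change, unemployed and labor force both rise by 128.10 → E = 2,424.63, U = 381.38, labor force = 2,806.01 thousand.
New unemployment rate = 381.38 / 2,806.01 = 13.59%.

New unemployment rate ≈ 13.59%.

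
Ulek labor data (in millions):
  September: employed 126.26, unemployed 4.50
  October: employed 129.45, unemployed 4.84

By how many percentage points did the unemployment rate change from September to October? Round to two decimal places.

The unemployment rate changed by +0.16 percentage points.

September: labor force = 126.26 + 4.50 = 130.76; u = 4.50/130.76 = 3.44%.
October: labor force = 129.45 + 4.84 = 134.29; u = 4.84/134.29 = 3.60%.
Change = 3.60% − 3.44% = +0.16 pp.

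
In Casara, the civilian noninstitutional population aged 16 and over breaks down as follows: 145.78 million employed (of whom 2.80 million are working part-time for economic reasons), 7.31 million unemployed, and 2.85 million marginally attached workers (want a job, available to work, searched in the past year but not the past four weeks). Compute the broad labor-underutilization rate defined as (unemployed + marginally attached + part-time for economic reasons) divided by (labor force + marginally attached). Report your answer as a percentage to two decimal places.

Broad underutilization rate ≈ 8.31%.

Labor force = 145.78 + 7.31 = 153.09 million.
Numerator = 7.31 + 2.85 + 2.80 = 12.96 million.
Denominator = 153.09 + 2.85 = 155.94 million.
Broad rate = 12.96 / 155.94 = 8.31%.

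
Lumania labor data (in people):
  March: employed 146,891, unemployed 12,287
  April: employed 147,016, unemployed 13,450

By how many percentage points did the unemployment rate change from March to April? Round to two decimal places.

March: labor force = 146,891 + 12,287 = 159,178; u = 12,287/159,178 = 7.72%.
April: labor force = 147,016 + 13,450 = 160,466; u = 13,450/160,466 = 8.38%.
Change = 8.38% − 7.72% = +0.66 pp.

The unemployment rate changed by +0.66 percentage points.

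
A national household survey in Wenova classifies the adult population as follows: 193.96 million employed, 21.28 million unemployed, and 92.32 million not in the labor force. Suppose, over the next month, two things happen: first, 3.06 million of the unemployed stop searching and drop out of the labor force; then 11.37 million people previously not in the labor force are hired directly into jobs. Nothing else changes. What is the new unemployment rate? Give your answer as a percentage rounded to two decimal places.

Initially, labor force = 193.96 + 21.28 = 215.24 million, so u = 21.28/215.24 = 9.89%.
After the first change, unemployed and labor force both fall by 3.06 → E = 193.96, U = 18.22, labor force = 212.18 million.
After the second change, employed and labor force both rise by 11.37; unemployed unchanged → E = 205.33, U = 18.22, labor force = 223.55 million.
New unemployment rate = 18.22 / 223.55 = 8.15%.

New unemployment rate ≈ 8.15%.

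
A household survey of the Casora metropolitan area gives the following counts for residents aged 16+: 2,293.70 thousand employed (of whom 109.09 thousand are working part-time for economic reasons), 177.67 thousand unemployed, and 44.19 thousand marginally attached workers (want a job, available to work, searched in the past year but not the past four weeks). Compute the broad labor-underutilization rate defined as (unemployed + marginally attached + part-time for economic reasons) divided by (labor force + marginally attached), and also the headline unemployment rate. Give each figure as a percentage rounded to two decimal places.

Labor force = 2,293.70 + 177.67 = 2,471.37 thousand.
Numerator = 177.67 + 44.19 + 109.09 = 330.95 thousand.
Denominator = 2,471.37 + 44.19 = 2,515.56 thousand.
Broad rate = 330.95 / 2,515.56 = 13.16%.
Headline unemployment rate = 177.67 / 2,471.37 = 7.19%.

Broad underutilization rate ≈ 13.16%; headline unemployment rate ≈ 7.19%.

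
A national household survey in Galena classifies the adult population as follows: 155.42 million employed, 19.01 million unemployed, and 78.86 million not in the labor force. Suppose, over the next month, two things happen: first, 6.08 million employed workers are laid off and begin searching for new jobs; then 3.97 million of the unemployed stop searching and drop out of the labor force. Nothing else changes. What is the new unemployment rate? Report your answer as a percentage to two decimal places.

Initially, labor force = 155.42 + 19.01 = 174.43 million, so u = 19.01/174.43 = 10.90%.
After the first change, employed falls and unemployed rises by 6.08; labor force unchanged → E = 149.34, U = 25.09, labor force = 174.43 million.
After the second change, unemployed and labor force both fall by 3.97 → E = 149.34, U = 21.12, labor force = 170.46 million.
New unemployment rate = 21.12 / 170.46 = 12.39%.

New unemployment rate ≈ 12.39%.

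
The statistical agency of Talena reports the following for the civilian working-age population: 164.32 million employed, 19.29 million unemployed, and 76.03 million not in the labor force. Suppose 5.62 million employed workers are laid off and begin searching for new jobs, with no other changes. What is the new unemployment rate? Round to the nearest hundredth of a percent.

Initially, labor force = 164.32 + 19.29 = 183.61 million, so u = 19.29/183.61 = 10.51%.
After the change, employed falls and unemployed rises by 5.62; labor force unchanged → E = 158.70, U = 24.91, labor force = 183.61 million.
New unemployment rate = 24.91 / 183.61 = 13.57%.

New unemployment rate ≈ 13.57%.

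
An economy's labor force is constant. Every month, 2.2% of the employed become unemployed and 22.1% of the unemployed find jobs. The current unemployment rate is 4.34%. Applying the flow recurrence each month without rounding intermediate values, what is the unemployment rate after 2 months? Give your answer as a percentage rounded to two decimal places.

Unemployment rate after two months ≈ 6.35%.

With a fixed labor force, u_{t+1} = u_t + s·(1−u_t) − f·u_t = u_t·(1−s−f) + s.
Here 1−s−f = 0.757 and s = 0.022.
u_1 = 0.043400 × 0.757 + 0.022 = 0.054854.
u_2 = 0.054854 × 0.757 + 0.022 = 0.063524.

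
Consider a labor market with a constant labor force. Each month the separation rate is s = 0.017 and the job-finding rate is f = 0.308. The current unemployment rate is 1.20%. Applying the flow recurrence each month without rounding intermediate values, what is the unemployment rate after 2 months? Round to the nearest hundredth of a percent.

With a fixed labor force, u_{t+1} = u_t + s·(1−u_t) − f·u_t = u_t·(1−s−f) + s.
Here 1−s−f = 0.675 and s = 0.017.
u_1 = 0.012000 × 0.675 + 0.017 = 0.025100.
u_2 = 0.025100 × 0.675 + 0.017 = 0.033943.

Unemployment rate after two months ≈ 3.39%.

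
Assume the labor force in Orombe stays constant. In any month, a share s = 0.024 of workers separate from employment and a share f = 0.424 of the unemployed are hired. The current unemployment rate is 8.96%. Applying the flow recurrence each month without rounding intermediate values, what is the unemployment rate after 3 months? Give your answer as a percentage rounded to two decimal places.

Unemployment rate after three months ≈ 5.96%.

With a fixed labor force, u_{t+1} = u_t + s·(1−u_t) − f·u_t = u_t·(1−s−f) + s.
Here 1−s−f = 0.552 and s = 0.024.
u_1 = 0.089600 × 0.552 + 0.024 = 0.073459.
u_2 = 0.073459 × 0.552 + 0.024 = 0.064549.
u_3 = 0.064549 × 0.552 + 0.024 = 0.059631.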